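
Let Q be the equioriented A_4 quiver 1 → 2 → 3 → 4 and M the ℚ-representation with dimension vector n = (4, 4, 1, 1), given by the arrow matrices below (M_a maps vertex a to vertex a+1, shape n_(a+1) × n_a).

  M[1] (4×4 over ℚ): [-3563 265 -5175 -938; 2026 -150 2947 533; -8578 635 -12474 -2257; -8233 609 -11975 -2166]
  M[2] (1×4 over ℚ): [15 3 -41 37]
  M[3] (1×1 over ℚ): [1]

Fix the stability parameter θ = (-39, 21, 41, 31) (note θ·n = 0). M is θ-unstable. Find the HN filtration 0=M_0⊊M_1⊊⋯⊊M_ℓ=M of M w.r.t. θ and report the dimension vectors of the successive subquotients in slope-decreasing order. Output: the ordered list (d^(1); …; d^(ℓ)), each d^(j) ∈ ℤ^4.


Barcode: M ≅ I[1,1], I[1,2]^2, I[1,4], I[2,2]. HN layers by μ_θ (3 steps, strictly decreasing):
  μ^(1)=36; μ^(2)=21; μ^(3)=-39

((0, 0, 1, 1); (0, 4, 0, 0); (4, 0, 0, 0))


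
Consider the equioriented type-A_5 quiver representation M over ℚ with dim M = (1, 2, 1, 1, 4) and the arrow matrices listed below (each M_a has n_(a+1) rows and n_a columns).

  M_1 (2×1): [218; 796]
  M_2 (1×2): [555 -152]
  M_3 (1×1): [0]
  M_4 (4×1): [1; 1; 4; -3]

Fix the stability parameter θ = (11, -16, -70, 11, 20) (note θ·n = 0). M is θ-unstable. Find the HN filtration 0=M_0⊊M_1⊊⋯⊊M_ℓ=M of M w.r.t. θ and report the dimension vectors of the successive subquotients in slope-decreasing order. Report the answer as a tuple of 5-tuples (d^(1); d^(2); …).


Via rank(M_{q-1}∘⋯∘M_p): M ≅ I[1,3], I[2,2], I[4,5], I[5,5]^3.
μ_θ-semistable layers: μ^(1)=20; μ^(2)=11; μ^(3)=-16; μ^(4)=-25

((0, 0, 0, 0, 4); (0, 0, 0, 1, 0); (0, 1, 0, 0, 0); (1, 1, 1, 0, 0))


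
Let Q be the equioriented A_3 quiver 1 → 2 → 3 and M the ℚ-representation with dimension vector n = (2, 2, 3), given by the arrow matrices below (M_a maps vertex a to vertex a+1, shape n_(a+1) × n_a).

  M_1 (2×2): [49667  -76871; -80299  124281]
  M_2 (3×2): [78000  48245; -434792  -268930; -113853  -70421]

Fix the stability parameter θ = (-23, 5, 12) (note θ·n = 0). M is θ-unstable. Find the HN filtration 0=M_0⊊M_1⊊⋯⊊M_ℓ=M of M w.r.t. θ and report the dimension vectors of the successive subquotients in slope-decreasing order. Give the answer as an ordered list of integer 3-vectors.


Via rank(M_{q-1}∘⋯∘M_p): M ≅ I[1,3]^2, I[3,3].
μ_θ-semistable layers: μ^(1)=12; μ^(2)=5; μ^(3)=-23

((0, 0, 3); (0, 2, 0); (2, 0, 0))


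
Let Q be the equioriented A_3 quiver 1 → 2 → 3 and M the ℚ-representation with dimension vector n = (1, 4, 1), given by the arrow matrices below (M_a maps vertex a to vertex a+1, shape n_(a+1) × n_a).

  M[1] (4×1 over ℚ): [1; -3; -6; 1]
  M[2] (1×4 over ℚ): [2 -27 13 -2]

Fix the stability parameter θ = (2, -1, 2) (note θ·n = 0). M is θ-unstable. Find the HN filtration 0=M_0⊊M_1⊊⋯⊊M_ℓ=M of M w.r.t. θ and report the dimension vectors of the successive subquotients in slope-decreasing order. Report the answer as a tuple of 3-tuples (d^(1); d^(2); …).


Interval decomposition of M: I[1,3], I[2,2]^3.
HN type (ℓ=3): μ^(1)=2; μ^(2)=1/2; μ^(3)=-1

((0, 0, 1); (1, 1, 0); (0, 3, 0))


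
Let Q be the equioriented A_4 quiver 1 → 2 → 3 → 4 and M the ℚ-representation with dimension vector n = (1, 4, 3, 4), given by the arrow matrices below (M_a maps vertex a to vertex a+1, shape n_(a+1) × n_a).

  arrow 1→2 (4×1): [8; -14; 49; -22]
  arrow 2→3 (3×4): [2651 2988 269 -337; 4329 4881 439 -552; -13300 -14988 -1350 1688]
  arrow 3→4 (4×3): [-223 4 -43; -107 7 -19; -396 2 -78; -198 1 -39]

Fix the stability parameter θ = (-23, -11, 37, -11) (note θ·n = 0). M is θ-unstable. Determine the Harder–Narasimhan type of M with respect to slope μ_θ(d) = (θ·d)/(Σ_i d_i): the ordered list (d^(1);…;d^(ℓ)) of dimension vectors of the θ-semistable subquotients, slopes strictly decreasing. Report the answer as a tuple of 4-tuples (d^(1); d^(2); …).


Via rank(M_{q-1}∘⋯∘M_p): M ≅ I[1,4], I[2,2], I[2,4]^2, I[4,4].
μ_θ-semistable layers: μ^(1)=13; μ^(2)=-11; μ^(3)=-23

((0, 0, 3, 3); (0, 4, 0, 1); (1, 0, 0, 0))


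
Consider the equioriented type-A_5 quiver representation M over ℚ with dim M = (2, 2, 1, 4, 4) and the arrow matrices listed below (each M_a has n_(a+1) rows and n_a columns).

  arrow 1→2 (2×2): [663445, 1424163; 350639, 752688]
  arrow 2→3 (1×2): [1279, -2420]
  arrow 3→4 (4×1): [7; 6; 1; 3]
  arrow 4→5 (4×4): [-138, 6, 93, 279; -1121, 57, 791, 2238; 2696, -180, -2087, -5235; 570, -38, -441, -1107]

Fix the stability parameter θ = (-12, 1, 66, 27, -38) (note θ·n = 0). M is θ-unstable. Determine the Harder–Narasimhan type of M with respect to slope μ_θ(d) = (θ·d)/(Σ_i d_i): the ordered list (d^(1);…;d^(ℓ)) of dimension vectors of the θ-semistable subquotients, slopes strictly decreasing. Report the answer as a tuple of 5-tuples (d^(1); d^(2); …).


Interval decomposition of M: I[1,2], I[1,4], I[4,4], I[4,5]^2, I[5,5]^2.
HN type (ℓ=6): μ^(1)=93/2; μ^(2)=27; μ^(3)=1; μ^(4)=-11/2; μ^(5)=-12; μ^(6)=-38

((0, 0, 1, 1, 0); (0, 0, 0, 1, 0); (0, 2, 0, 0, 0); (0, 0, 0, 2, 2); (2, 0, 0, 0, 0); (0, 0, 0, 0, 2))


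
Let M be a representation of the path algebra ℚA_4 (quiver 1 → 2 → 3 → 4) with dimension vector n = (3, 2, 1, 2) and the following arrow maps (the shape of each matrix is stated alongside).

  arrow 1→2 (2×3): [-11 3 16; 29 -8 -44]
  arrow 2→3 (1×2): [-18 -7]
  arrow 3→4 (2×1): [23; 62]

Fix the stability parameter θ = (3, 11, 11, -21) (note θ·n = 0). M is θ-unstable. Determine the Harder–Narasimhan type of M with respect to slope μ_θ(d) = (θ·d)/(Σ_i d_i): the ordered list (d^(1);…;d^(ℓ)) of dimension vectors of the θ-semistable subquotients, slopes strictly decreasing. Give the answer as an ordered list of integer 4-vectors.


Barcode: M ≅ I[1,1], I[1,2], I[1,4], I[4,4]. HN layers by μ_θ (4 steps, strictly decreasing):
  μ^(1)=11; μ^(2)=3; μ^(3)=1; μ^(4)=-21

((0, 1, 0, 0); (2, 0, 0, 0); (1, 1, 1, 1); (0, 0, 0, 1))


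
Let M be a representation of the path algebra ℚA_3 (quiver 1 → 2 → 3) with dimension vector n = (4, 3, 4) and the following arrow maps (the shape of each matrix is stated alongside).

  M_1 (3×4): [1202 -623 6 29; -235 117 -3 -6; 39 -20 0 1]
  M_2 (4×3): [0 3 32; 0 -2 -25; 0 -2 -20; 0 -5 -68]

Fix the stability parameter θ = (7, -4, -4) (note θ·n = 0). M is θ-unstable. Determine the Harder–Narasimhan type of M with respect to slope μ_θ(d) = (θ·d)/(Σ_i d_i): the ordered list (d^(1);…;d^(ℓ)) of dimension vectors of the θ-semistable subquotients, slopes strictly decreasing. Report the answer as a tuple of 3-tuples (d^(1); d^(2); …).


Barcode: M ≅ I[1,1], I[1,2], I[1,3]^2, I[3,3]^2. HN layers by μ_θ (4 steps, strictly decreasing):
  μ^(1)=7; μ^(2)=3/2; μ^(3)=-1/3; μ^(4)=-4

((1, 0, 0); (1, 1, 0); (2, 2, 2); (0, 0, 2))


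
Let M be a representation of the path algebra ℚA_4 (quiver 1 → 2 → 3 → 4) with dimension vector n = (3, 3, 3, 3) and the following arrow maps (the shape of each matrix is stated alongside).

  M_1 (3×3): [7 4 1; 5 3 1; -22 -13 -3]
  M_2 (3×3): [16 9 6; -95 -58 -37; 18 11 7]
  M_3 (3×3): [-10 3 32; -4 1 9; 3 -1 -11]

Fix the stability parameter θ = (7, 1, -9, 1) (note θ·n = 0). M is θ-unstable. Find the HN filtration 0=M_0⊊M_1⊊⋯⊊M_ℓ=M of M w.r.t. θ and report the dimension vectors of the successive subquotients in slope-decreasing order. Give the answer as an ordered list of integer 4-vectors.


Interval decomposition of M: I[1,4]^3.
HN type (ℓ=2): μ^(1)=1; μ^(2)=-1/3

((0, 0, 0, 3); (3, 3, 3, 0))


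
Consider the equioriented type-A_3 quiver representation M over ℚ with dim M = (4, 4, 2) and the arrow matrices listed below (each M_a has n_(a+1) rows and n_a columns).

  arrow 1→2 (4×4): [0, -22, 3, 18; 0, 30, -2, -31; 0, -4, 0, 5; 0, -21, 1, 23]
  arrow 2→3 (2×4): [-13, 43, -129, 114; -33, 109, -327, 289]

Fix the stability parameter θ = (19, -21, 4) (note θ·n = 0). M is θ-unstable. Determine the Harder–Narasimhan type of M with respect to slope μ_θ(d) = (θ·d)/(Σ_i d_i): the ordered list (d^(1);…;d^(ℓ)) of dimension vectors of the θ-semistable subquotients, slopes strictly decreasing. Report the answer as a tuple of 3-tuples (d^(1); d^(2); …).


Barcode: M ≅ I[1,1], I[1,2], I[1,3]^2, I[2,2]. HN layers by μ_θ (4 steps, strictly decreasing):
  μ^(1)=19; μ^(2)=4; μ^(3)=-1; μ^(4)=-21

((1, 0, 0); (0, 0, 2); (3, 3, 0); (0, 1, 0))


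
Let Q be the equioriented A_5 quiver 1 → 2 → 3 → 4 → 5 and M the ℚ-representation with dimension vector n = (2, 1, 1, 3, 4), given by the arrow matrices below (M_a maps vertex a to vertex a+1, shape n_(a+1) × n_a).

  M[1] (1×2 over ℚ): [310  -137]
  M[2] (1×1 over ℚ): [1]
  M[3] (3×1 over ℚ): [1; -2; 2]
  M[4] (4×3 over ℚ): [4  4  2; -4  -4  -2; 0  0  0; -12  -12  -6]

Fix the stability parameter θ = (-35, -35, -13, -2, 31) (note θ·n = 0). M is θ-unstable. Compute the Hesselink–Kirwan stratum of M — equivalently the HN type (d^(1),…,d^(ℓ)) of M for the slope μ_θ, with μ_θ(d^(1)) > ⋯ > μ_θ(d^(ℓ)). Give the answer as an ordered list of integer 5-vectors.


Interval decomposition of M: I[1,1], I[1,4], I[4,4], I[4,5], I[5,5]^3.
HN type (ℓ=4): μ^(1)=31; μ^(2)=-2; μ^(3)=-13; μ^(4)=-35

((0, 0, 0, 0, 4); (0, 0, 0, 3, 0); (0, 0, 1, 0, 0); (2, 1, 0, 0, 0))


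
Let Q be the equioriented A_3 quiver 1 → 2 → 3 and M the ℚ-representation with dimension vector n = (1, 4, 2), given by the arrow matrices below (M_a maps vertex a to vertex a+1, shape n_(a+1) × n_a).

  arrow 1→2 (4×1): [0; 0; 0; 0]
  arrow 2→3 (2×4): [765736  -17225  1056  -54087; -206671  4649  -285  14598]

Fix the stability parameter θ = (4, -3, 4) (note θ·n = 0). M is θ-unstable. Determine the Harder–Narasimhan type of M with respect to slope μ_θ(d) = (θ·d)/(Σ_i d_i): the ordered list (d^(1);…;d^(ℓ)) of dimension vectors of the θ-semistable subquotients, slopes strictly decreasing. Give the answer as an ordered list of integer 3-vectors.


Via rank(M_{q-1}∘⋯∘M_p): M ≅ I[1,1], I[2,2]^2, I[2,3]^2.
μ_θ-semistable layers: μ^(1)=4; μ^(2)=-3

((1, 0, 2); (0, 4, 0))


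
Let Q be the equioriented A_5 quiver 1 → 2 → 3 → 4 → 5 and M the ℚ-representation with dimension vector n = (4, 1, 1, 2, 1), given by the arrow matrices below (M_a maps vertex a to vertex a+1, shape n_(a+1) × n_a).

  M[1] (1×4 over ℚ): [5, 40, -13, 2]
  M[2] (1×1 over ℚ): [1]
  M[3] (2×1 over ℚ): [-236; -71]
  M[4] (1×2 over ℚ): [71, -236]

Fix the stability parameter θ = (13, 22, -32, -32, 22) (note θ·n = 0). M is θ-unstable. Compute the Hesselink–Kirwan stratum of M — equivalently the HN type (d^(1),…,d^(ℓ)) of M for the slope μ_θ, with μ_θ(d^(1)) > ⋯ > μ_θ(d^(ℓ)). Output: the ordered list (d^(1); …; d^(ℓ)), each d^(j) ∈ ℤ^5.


Interval decomposition of M: I[1,1]^3, I[1,4], I[4,5].
HN type (ℓ=4): μ^(1)=22; μ^(2)=13; μ^(3)=-29/4; μ^(4)=-32

((0, 0, 0, 0, 1); (3, 0, 0, 0, 0); (1, 1, 1, 1, 0); (0, 0, 0, 1, 0))


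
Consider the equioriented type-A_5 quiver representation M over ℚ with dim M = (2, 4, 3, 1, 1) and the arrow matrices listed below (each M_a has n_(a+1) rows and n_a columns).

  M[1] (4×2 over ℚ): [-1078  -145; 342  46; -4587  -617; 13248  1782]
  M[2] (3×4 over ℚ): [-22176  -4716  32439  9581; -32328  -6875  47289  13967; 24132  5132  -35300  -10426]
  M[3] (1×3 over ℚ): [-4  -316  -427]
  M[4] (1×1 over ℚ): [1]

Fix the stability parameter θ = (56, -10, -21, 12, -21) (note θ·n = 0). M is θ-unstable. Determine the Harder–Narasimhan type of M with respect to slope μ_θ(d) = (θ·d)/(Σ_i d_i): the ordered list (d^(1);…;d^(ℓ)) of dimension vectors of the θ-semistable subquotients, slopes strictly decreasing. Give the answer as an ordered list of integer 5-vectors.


Via rank(M_{q-1}∘⋯∘M_p): M ≅ I[1,2], I[1,5], I[2,3]^2.
μ_θ-semistable layers: μ^(1)=23; μ^(2)=16/5; μ^(3)=-31/2

((1, 1, 0, 0, 0); (1, 1, 1, 1, 1); (0, 2, 2, 0, 0))


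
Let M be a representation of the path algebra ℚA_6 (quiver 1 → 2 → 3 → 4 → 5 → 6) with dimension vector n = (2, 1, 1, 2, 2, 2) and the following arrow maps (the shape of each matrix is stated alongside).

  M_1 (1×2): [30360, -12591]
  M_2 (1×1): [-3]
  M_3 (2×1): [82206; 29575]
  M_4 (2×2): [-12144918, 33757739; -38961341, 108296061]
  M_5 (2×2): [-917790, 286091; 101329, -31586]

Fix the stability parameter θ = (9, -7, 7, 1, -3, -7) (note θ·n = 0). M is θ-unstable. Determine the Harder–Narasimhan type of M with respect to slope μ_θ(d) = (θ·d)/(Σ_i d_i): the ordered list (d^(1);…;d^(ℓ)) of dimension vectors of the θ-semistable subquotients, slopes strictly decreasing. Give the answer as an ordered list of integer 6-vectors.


Interval decomposition of M: I[1,1], I[1,6], I[4,6].
HN type (ℓ=3): μ^(1)=9; μ^(2)=0; μ^(3)=-3

((1, 0, 0, 0, 0, 0); (1, 1, 1, 1, 1, 1); (0, 0, 0, 1, 1, 1))


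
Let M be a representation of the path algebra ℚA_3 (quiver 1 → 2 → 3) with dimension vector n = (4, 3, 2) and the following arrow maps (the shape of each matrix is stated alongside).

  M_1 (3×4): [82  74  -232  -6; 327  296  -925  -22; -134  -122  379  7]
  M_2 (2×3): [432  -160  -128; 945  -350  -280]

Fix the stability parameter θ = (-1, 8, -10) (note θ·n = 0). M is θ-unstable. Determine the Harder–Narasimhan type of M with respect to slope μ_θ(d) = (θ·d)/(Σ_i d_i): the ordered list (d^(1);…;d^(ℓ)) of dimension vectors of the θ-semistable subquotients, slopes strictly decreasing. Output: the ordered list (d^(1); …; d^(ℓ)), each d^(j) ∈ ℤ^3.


Interval decomposition of M: I[1,1], I[1,2]^2, I[1,3], I[3,3].
HN type (ℓ=3): μ^(1)=8; μ^(2)=-1; μ^(3)=-10

((0, 2, 0); (4, 1, 1); (0, 0, 1))


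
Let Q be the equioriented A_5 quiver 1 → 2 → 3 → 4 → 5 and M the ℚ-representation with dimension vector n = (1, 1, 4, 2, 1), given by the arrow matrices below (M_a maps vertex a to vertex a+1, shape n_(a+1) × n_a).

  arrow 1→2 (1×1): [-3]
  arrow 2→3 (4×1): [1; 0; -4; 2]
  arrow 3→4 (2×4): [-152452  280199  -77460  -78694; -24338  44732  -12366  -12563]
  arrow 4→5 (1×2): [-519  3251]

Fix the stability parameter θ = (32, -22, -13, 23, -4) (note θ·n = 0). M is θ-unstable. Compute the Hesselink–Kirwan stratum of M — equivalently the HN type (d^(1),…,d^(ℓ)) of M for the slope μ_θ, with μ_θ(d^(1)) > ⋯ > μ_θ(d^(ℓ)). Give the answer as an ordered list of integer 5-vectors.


Interval decomposition of M: I[1,3], I[3,3], I[3,4], I[3,5].
HN type (ℓ=4): μ^(1)=23; μ^(2)=19/2; μ^(3)=-1; μ^(4)=-13

((0, 0, 0, 1, 0); (0, 0, 0, 1, 1); (1, 1, 1, 0, 0); (0, 0, 3, 0, 0))


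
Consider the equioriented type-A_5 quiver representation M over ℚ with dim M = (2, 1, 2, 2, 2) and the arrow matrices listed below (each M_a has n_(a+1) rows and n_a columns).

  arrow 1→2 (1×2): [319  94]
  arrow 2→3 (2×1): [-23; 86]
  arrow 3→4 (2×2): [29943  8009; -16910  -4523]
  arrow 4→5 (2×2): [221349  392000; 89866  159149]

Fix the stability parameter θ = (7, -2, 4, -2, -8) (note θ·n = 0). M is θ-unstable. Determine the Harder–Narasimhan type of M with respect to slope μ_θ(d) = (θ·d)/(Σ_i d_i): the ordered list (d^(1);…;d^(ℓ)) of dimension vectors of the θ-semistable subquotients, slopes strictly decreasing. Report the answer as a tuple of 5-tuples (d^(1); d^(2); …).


Via rank(M_{q-1}∘⋯∘M_p): M ≅ I[1,1], I[1,5], I[3,5].
μ_θ-semistable layers: μ^(1)=7; μ^(2)=-1/5; μ^(3)=-2

((1, 0, 0, 0, 0); (1, 1, 1, 1, 1); (0, 0, 1, 1, 1))


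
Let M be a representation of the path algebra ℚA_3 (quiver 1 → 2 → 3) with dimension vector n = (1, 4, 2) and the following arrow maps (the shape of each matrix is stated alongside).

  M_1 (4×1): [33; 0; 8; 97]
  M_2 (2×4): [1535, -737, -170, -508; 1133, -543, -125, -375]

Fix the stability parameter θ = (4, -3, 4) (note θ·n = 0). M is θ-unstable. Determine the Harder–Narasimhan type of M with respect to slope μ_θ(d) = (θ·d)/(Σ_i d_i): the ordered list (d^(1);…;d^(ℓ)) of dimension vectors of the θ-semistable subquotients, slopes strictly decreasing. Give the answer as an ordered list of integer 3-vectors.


Via rank(M_{q-1}∘⋯∘M_p): M ≅ I[1,3], I[2,2]^2, I[2,3].
μ_θ-semistable layers: μ^(1)=4; μ^(2)=1/2; μ^(3)=-3

((0, 0, 2); (1, 1, 0); (0, 3, 0))


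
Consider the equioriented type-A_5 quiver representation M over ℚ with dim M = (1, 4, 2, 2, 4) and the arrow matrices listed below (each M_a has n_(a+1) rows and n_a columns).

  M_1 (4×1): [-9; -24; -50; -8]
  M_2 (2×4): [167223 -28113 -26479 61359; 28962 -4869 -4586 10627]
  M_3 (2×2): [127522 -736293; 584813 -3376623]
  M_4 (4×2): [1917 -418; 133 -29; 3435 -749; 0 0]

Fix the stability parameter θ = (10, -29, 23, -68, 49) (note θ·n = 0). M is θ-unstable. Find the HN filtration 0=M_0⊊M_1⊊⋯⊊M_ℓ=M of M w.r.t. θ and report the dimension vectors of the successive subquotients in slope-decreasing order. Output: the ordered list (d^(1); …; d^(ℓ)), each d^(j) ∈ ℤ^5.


Via rank(M_{q-1}∘⋯∘M_p): M ≅ I[1,5], I[2,2]^2, I[2,5], I[5,5]^2.
μ_θ-semistable layers: μ^(1)=49; μ^(2)=-16; μ^(3)=-45/2; μ^(4)=-29

((0, 0, 0, 0, 4); (1, 1, 1, 1, 0); (0, 0, 1, 1, 0); (0, 3, 0, 0, 0))


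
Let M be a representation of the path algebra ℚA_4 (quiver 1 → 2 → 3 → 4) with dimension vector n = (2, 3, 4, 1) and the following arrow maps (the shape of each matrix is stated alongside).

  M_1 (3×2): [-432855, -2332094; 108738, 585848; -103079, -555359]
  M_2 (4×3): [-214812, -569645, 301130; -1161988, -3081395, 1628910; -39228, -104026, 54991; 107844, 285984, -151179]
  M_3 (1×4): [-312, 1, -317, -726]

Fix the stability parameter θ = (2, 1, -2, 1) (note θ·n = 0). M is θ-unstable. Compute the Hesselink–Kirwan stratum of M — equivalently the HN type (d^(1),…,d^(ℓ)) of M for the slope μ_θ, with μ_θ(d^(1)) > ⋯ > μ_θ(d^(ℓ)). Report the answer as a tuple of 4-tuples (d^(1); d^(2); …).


Via rank(M_{q-1}∘⋯∘M_p): M ≅ I[1,3], I[1,4], I[2,2], I[3,3]^2.
μ_θ-semistable layers: μ^(1)=1; μ^(2)=1/3; μ^(3)=-2

((0, 1, 0, 1); (2, 2, 2, 0); (0, 0, 2, 0))


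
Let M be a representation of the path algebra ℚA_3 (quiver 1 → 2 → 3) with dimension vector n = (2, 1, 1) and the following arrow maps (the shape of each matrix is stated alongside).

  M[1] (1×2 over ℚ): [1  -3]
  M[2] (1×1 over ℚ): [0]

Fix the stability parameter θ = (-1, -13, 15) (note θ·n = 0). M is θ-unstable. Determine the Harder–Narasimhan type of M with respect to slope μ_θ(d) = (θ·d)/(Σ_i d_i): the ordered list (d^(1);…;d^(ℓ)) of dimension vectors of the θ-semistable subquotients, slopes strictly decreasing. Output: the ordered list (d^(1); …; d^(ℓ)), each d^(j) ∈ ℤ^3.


Barcode: M ≅ I[1,1], I[1,2], I[3,3]. HN layers by μ_θ (3 steps, strictly decreasing):
  μ^(1)=15; μ^(2)=-1; μ^(3)=-7

((0, 0, 1); (1, 0, 0); (1, 1, 0))


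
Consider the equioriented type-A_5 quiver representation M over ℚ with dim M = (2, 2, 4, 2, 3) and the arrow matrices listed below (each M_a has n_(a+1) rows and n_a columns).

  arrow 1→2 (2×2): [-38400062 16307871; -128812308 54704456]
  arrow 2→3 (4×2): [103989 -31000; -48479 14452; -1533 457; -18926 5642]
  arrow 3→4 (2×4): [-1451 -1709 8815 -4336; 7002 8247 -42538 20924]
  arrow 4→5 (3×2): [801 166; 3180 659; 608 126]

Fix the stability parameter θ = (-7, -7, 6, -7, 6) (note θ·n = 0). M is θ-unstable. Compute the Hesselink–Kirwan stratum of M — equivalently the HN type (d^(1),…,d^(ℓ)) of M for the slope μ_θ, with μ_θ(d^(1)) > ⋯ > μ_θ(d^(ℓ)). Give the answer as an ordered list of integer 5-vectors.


Via rank(M_{q-1}∘⋯∘M_p): M ≅ I[1,5]^2, I[3,3]^2, I[5,5].
μ_θ-semistable layers: μ^(1)=6; μ^(2)=-1/2; μ^(3)=-7

((0, 0, 2, 0, 3); (0, 0, 2, 2, 0); (2, 2, 0, 0, 0))


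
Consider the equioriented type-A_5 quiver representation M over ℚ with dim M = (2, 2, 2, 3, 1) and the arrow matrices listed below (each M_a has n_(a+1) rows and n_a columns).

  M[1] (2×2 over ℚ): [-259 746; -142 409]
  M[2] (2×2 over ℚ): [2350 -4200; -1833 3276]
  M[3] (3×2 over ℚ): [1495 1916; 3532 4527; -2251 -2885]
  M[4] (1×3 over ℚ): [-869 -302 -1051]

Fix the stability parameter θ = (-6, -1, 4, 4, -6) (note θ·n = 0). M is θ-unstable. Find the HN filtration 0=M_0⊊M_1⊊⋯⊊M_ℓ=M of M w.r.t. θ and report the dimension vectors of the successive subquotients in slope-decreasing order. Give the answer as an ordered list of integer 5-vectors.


Barcode: M ≅ I[1,2], I[1,5], I[3,4], I[4,4]. HN layers by μ_θ (4 steps, strictly decreasing):
  μ^(1)=4; μ^(2)=2/3; μ^(3)=-1; μ^(4)=-6

((0, 0, 1, 2, 0); (0, 0, 1, 1, 1); (0, 2, 0, 0, 0); (2, 0, 0, 0, 0))


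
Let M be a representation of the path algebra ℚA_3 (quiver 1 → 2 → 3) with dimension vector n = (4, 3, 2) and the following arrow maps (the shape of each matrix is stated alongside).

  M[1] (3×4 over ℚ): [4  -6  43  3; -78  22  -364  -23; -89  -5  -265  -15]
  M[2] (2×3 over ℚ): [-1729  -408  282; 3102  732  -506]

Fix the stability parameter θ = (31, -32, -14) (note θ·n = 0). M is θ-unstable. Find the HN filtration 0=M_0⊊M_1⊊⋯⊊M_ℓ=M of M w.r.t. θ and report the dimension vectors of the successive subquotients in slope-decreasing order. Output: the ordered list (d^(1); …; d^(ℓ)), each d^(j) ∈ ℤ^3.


Via rank(M_{q-1}∘⋯∘M_p): M ≅ I[1,1], I[1,2], I[1,3]^2.
μ_θ-semistable layers: μ^(1)=31; μ^(2)=-1/2; μ^(3)=-5

((1, 0, 0); (1, 1, 0); (2, 2, 2))


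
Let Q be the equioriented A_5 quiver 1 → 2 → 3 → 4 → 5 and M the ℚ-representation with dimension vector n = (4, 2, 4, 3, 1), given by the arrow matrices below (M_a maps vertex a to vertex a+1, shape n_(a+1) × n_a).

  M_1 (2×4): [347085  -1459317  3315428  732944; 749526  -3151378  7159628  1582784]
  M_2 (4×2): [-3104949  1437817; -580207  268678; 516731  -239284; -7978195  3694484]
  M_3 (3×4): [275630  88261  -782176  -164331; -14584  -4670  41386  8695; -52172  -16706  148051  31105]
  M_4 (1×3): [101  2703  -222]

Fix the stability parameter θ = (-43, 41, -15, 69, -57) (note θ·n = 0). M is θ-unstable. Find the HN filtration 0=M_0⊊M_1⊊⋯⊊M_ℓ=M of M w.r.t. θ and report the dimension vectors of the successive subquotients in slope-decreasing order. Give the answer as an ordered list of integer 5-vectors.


Barcode: M ≅ I[1,1]^2, I[1,3], I[1,5], I[3,4]^2. HN layers by μ_θ (5 steps, strictly decreasing):
  μ^(1)=69; μ^(2)=13; μ^(3)=19/2; μ^(4)=-15; μ^(5)=-43

((0, 0, 0, 2, 0); (0, 1, 1, 0, 0); (0, 1, 1, 1, 1); (0, 0, 2, 0, 0); (4, 0, 0, 0, 0))


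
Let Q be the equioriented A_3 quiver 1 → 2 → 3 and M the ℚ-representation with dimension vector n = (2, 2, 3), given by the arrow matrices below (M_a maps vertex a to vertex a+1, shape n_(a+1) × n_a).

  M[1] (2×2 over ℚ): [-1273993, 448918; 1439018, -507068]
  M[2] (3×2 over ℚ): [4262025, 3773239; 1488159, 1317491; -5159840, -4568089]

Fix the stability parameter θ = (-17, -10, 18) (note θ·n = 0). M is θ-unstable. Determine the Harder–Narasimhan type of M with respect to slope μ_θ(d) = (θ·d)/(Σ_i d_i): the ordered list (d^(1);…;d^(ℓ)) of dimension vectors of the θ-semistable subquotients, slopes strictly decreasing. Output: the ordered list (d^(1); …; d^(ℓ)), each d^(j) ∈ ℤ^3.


Barcode: M ≅ I[1,1], I[1,3], I[2,3], I[3,3]. HN layers by μ_θ (3 steps, strictly decreasing):
  μ^(1)=18; μ^(2)=-10; μ^(3)=-17

((0, 0, 3); (0, 2, 0); (2, 0, 0))


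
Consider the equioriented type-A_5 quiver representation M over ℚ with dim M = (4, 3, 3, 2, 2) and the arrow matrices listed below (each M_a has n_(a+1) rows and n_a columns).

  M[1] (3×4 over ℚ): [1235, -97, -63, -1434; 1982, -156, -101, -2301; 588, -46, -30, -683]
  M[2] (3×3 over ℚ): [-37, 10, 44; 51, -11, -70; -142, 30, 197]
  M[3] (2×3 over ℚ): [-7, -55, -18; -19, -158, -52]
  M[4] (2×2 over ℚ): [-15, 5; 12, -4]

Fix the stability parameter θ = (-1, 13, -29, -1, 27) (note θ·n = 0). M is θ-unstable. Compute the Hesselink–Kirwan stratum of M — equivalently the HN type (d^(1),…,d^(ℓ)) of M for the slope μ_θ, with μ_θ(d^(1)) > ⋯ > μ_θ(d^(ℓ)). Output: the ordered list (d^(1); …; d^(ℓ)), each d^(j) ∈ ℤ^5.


Interval decomposition of M: I[1,1], I[1,3], I[1,4], I[1,5], I[5,5].
HN type (ℓ=3): μ^(1)=27; μ^(2)=-1; μ^(3)=-17/3

((0, 0, 0, 0, 2); (1, 0, 0, 2, 0); (3, 3, 3, 0, 0))


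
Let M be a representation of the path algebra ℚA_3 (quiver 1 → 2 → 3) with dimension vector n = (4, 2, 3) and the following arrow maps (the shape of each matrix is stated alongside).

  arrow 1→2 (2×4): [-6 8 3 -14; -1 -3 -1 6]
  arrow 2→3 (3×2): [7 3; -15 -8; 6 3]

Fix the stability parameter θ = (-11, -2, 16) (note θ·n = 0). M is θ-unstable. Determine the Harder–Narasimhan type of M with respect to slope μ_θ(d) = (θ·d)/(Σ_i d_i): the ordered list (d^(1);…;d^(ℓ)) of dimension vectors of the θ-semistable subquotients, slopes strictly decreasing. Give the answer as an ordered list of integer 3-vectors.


Via rank(M_{q-1}∘⋯∘M_p): M ≅ I[1,1]^2, I[1,3]^2, I[3,3].
μ_θ-semistable layers: μ^(1)=16; μ^(2)=-2; μ^(3)=-11

((0, 0, 3); (0, 2, 0); (4, 0, 0))


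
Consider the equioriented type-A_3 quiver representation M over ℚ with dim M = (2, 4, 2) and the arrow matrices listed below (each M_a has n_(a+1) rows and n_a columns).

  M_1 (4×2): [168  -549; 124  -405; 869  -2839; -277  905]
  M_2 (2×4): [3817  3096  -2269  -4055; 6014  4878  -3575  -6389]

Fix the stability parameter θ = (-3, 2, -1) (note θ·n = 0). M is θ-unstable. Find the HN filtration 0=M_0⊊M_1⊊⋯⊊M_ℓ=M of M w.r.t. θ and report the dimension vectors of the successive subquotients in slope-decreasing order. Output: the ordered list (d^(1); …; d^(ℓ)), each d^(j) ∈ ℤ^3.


Interval decomposition of M: I[1,3]^2, I[2,2]^2.
HN type (ℓ=3): μ^(1)=2; μ^(2)=1/2; μ^(3)=-3

((0, 2, 0); (0, 2, 2); (2, 0, 0))


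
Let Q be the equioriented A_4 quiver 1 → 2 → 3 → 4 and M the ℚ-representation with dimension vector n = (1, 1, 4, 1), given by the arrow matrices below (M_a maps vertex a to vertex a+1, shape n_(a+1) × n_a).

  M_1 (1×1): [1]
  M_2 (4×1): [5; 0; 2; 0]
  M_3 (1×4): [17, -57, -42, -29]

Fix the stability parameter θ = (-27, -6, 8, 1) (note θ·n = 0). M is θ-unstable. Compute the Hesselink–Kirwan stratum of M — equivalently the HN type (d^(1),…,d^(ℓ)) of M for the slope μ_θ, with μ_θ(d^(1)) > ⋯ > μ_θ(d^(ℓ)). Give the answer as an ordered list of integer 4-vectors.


Barcode: M ≅ I[1,4], I[3,3]^3. HN layers by μ_θ (4 steps, strictly decreasing):
  μ^(1)=8; μ^(2)=9/2; μ^(3)=-6; μ^(4)=-27

((0, 0, 3, 0); (0, 0, 1, 1); (0, 1, 0, 0); (1, 0, 0, 0))


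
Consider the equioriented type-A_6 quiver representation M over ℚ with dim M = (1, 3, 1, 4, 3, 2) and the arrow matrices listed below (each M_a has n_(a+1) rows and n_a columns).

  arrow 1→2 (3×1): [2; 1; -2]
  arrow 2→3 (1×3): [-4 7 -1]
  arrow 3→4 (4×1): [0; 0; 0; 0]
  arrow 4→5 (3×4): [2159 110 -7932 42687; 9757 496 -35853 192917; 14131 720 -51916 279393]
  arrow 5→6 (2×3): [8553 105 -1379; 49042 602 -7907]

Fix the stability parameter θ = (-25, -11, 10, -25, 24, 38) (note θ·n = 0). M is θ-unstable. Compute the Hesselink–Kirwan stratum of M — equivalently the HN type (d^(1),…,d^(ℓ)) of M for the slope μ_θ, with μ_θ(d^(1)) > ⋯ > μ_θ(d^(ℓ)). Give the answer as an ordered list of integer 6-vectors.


Via rank(M_{q-1}∘⋯∘M_p): M ≅ I[1,3], I[2,2]^2, I[4,4], I[4,5], I[4,6]^2.
μ_θ-semistable layers: μ^(1)=38; μ^(2)=24; μ^(3)=10; μ^(4)=-11; μ^(5)=-25

((0, 0, 0, 0, 0, 2); (0, 0, 0, 0, 3, 0); (0, 0, 1, 0, 0, 0); (0, 3, 0, 0, 0, 0); (1, 0, 0, 4, 0, 0))


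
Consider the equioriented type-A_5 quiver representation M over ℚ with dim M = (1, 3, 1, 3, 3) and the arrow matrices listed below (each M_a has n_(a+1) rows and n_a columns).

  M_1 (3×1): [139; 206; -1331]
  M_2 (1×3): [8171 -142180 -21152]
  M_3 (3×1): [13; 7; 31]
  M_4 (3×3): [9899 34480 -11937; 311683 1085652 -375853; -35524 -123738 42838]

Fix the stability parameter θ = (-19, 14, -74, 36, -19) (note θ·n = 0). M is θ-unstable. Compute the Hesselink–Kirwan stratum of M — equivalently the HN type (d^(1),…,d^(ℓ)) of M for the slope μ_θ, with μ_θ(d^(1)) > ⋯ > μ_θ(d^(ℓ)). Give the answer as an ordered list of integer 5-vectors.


Via rank(M_{q-1}∘⋯∘M_p): M ≅ I[1,4], I[2,2]^2, I[4,5]^2, I[5,5].
μ_θ-semistable layers: μ^(1)=36; μ^(2)=14; μ^(3)=17/2; μ^(4)=-19; μ^(5)=-79/3

((0, 0, 0, 1, 0); (0, 2, 0, 0, 0); (0, 0, 0, 2, 2); (0, 0, 0, 0, 1); (1, 1, 1, 0, 0))


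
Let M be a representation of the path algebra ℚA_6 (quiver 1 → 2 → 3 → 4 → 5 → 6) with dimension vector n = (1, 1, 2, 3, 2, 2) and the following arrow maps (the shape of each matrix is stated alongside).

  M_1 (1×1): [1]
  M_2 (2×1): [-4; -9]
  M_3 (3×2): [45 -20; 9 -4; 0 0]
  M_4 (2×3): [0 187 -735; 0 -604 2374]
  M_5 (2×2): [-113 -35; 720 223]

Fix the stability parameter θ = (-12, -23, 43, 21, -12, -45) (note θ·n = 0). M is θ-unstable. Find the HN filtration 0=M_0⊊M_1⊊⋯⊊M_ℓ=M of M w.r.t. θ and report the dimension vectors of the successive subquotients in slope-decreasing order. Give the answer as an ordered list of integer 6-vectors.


Interval decomposition of M: I[1,3], I[3,6], I[4,4], I[4,6].
HN type (ℓ=5): μ^(1)=43; μ^(2)=21; μ^(3)=7/4; μ^(4)=-12; μ^(5)=-35/2

((0, 0, 1, 0, 0, 0); (0, 0, 0, 1, 0, 0); (0, 0, 1, 1, 1, 1); (0, 0, 0, 1, 1, 1); (1, 1, 0, 0, 0, 0))


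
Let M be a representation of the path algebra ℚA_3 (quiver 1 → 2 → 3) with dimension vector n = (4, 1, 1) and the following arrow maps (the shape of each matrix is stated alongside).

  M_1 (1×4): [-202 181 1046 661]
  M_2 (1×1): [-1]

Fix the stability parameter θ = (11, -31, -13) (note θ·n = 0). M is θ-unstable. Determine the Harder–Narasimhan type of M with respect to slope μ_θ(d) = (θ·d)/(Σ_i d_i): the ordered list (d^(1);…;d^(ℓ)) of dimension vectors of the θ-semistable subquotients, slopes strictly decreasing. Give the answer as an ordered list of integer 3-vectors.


Interval decomposition of M: I[1,1]^3, I[1,3].
HN type (ℓ=2): μ^(1)=11; μ^(2)=-11

((3, 0, 0); (1, 1, 1))


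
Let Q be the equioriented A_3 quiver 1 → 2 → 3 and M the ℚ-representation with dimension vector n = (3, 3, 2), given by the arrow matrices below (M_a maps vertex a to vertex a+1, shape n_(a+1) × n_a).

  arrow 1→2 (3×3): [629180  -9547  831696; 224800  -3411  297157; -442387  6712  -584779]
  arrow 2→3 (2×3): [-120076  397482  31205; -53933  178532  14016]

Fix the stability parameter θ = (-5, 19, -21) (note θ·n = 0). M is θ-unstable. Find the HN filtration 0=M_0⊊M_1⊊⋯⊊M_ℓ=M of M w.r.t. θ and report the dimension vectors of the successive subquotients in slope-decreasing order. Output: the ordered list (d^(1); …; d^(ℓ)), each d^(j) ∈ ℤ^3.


Via rank(M_{q-1}∘⋯∘M_p): M ≅ I[1,2], I[1,3]^2.
μ_θ-semistable layers: μ^(1)=19; μ^(2)=-1; μ^(3)=-5

((0, 1, 0); (0, 2, 2); (3, 0, 0))


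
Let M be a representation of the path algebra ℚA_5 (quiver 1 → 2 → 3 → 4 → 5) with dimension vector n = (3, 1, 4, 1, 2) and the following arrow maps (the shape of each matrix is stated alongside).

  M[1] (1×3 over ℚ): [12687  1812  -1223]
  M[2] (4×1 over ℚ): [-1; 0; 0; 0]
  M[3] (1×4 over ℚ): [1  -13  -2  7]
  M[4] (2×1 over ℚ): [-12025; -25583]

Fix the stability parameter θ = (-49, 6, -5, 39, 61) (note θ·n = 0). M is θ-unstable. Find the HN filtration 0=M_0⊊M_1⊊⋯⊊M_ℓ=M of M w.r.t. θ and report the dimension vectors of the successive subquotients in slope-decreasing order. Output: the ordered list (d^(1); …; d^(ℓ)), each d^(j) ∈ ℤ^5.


Barcode: M ≅ I[1,1]^2, I[1,5], I[3,3]^3, I[5,5]. HN layers by μ_θ (5 steps, strictly decreasing):
  μ^(1)=61; μ^(2)=39; μ^(3)=1/2; μ^(4)=-5; μ^(5)=-49

((0, 0, 0, 0, 2); (0, 0, 0, 1, 0); (0, 1, 1, 0, 0); (0, 0, 3, 0, 0); (3, 0, 0, 0, 0))


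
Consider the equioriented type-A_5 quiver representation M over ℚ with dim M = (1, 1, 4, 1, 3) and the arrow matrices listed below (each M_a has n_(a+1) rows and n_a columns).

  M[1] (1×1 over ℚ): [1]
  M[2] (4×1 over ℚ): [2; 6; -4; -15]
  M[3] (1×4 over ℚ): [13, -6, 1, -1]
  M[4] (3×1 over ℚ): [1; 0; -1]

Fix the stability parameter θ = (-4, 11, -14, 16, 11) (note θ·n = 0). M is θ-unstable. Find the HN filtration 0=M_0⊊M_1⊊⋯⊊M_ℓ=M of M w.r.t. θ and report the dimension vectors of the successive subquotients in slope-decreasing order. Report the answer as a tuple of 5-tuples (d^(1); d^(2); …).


Interval decomposition of M: I[1,5], I[3,3]^3, I[5,5]^2.
HN type (ℓ=5): μ^(1)=27/2; μ^(2)=11; μ^(3)=-3/2; μ^(4)=-4; μ^(5)=-14

((0, 0, 0, 1, 1); (0, 0, 0, 0, 2); (0, 1, 1, 0, 0); (1, 0, 0, 0, 0); (0, 0, 3, 0, 0))


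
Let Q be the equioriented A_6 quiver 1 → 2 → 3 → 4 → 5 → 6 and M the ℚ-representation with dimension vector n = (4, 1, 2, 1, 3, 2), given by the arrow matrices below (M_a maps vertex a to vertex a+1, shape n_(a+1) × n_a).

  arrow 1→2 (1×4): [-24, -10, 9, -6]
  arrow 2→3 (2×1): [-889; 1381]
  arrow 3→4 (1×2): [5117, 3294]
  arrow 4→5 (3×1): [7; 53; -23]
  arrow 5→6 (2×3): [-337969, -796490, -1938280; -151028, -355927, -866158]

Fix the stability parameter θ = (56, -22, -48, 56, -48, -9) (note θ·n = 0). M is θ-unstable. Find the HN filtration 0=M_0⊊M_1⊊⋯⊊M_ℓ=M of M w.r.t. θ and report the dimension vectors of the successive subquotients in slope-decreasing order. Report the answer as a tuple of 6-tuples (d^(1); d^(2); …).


Interval decomposition of M: I[1,1]^3, I[1,6], I[3,3], I[5,5], I[5,6].
HN type (ℓ=5): μ^(1)=56; μ^(2)=-1/3; μ^(3)=-14/3; μ^(4)=-9; μ^(5)=-48

((3, 0, 0, 0, 0, 0); (0, 0, 0, 1, 1, 1); (1, 1, 1, 0, 0, 0); (0, 0, 0, 0, 0, 1); (0, 0, 1, 0, 2, 0))


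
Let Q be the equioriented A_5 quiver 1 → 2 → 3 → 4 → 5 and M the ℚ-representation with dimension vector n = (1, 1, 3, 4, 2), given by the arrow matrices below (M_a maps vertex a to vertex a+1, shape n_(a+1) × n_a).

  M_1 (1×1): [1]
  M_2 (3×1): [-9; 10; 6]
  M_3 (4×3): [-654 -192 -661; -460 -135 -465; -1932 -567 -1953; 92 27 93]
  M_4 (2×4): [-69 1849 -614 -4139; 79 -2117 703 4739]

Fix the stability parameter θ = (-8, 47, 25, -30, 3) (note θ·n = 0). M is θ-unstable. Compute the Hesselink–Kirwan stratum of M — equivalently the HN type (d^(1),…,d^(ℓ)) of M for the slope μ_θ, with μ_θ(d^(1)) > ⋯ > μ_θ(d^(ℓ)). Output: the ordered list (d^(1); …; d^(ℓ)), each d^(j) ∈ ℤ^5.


Via rank(M_{q-1}∘⋯∘M_p): M ≅ I[1,3], I[3,5]^2, I[4,4]^2.
μ_θ-semistable layers: μ^(1)=36; μ^(2)=3; μ^(3)=-5/2; μ^(4)=-8; μ^(5)=-30

((0, 1, 1, 0, 0); (0, 0, 0, 0, 2); (0, 0, 2, 2, 0); (1, 0, 0, 0, 0); (0, 0, 0, 2, 0))


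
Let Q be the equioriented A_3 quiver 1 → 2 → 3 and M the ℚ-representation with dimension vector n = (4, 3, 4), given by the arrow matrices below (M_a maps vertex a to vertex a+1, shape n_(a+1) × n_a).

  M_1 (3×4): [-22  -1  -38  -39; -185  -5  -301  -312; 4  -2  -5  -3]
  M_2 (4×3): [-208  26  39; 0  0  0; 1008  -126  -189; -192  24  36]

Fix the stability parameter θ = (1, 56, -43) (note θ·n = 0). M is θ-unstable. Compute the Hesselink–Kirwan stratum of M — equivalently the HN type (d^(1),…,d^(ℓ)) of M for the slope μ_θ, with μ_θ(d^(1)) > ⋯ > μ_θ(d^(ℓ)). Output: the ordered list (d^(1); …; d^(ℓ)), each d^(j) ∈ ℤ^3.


Barcode: M ≅ I[1,1], I[1,2]^2, I[1,3], I[3,3]^3. HN layers by μ_θ (4 steps, strictly decreasing):
  μ^(1)=56; μ^(2)=13/2; μ^(3)=1; μ^(4)=-43

((0, 2, 0); (0, 1, 1); (4, 0, 0); (0, 0, 3))


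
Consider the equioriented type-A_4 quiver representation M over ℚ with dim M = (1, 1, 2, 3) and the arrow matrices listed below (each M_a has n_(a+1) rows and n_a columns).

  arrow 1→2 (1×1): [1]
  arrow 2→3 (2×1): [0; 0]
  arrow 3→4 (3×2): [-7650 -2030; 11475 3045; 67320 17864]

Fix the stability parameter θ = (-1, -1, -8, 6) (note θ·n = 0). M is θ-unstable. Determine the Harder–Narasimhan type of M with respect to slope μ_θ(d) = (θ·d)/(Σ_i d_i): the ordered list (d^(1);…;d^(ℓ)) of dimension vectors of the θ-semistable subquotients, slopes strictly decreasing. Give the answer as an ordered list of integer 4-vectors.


Interval decomposition of M: I[1,2], I[3,3], I[3,4], I[4,4]^2.
HN type (ℓ=3): μ^(1)=6; μ^(2)=-1; μ^(3)=-8

((0, 0, 0, 3); (1, 1, 0, 0); (0, 0, 2, 0))


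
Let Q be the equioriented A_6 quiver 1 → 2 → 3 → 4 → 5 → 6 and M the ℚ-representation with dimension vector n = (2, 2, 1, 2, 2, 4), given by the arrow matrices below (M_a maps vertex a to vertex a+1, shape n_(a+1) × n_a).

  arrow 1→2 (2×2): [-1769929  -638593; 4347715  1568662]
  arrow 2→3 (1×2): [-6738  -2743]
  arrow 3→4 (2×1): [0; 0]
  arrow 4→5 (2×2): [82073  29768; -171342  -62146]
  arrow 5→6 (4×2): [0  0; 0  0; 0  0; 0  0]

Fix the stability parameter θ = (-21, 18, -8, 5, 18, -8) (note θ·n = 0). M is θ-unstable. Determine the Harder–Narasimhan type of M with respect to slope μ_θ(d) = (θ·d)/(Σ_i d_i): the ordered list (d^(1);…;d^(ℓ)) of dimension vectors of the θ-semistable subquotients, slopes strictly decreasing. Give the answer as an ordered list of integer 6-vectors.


Interval decomposition of M: I[1,2], I[1,3], I[4,5]^2, I[6,6]^4.
HN type (ℓ=4): μ^(1)=18; μ^(2)=5; μ^(3)=-8; μ^(4)=-21

((0, 1, 0, 0, 2, 0); (0, 1, 1, 2, 0, 0); (0, 0, 0, 0, 0, 4); (2, 0, 0, 0, 0, 0))


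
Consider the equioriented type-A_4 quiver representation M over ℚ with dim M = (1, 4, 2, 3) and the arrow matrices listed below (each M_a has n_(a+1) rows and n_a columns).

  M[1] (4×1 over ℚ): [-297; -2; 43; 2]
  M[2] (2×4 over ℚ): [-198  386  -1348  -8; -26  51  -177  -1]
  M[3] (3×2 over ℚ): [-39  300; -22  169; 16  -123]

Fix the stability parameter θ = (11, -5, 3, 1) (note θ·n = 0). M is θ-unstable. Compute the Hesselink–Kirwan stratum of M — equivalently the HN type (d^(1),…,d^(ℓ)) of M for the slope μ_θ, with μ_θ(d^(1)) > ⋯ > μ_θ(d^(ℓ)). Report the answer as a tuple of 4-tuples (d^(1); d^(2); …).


Barcode: M ≅ I[1,4], I[2,2]^2, I[2,4], I[4,4]. HN layers by μ_θ (4 steps, strictly decreasing):
  μ^(1)=5/2; μ^(2)=2; μ^(3)=1; μ^(4)=-5

((1, 1, 1, 1); (0, 0, 1, 1); (0, 0, 0, 1); (0, 3, 0, 0))


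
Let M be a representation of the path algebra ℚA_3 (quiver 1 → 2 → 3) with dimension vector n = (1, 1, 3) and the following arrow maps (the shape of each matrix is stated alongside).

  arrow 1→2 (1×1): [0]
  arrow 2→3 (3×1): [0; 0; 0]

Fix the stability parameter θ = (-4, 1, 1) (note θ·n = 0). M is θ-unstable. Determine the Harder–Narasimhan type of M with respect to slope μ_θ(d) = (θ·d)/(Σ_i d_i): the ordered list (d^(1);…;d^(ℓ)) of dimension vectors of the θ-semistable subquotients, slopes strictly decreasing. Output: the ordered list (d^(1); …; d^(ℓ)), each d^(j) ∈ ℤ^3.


Interval decomposition of M: I[1,1], I[2,2], I[3,3]^3.
HN type (ℓ=2): μ^(1)=1; μ^(2)=-4

((0, 1, 3); (1, 0, 0))


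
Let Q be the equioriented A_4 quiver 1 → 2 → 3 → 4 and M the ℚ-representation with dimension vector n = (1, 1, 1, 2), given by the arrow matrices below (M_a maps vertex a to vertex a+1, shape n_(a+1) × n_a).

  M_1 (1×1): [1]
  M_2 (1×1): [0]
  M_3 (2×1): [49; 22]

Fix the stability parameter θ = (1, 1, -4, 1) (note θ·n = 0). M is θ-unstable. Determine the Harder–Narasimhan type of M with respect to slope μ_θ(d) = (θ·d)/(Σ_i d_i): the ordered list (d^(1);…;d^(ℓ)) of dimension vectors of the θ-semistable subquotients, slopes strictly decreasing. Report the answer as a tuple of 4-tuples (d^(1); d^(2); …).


Interval decomposition of M: I[1,2], I[3,4], I[4,4].
HN type (ℓ=2): μ^(1)=1; μ^(2)=-4

((1, 1, 0, 2); (0, 0, 1, 0))
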